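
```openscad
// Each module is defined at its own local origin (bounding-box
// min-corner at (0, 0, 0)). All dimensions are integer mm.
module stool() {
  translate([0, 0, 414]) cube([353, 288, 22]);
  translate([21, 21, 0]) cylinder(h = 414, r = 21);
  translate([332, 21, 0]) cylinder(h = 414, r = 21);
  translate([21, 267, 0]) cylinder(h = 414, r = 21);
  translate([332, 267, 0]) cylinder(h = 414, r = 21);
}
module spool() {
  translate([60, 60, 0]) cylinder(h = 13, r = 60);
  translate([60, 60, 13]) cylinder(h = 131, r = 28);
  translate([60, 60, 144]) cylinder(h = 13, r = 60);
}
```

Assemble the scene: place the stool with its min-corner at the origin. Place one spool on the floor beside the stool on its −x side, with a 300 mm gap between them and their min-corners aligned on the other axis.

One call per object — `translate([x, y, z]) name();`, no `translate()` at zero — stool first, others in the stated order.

stool();
translate([-420, 0, 0]) spool();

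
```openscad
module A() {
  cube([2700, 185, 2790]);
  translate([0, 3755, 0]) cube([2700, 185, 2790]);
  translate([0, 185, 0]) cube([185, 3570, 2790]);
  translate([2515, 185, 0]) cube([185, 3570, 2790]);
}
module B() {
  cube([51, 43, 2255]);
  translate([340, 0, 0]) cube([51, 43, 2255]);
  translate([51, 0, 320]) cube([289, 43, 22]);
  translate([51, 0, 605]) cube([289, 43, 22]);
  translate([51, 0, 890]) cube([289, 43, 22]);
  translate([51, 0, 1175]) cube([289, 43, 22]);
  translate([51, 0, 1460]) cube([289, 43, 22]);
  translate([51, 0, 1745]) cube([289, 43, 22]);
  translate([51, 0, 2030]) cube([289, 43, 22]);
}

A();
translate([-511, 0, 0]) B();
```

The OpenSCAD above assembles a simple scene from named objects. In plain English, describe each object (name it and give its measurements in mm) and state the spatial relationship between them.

A is the wall frame of a small rectangular building: four walls, each 2790 mm tall and 185 mm thick, enclosing a footprint 2700 mm (x) by 3940 mm (y) outside-to-outside, with no floor or roof. The front and back walls (the −y and +y sides) span the full width; the two side walls fit between them.

B is a straight ladder. Two 51×43 mm vertical rails, 2255 mm tall, stand 391 mm apart (outside-to-outside) with their front faces coplanar on the −y side. 7 rungs, each 43 mm deep and 22 mm tall, span between the inner faces of the rails, front faces flush with the rails. The lowest rung's underside is at z = 320 mm and rungs are spaced 285 mm apart (underside to underside).

The ladder is on the floor beside the house frame on its −x side.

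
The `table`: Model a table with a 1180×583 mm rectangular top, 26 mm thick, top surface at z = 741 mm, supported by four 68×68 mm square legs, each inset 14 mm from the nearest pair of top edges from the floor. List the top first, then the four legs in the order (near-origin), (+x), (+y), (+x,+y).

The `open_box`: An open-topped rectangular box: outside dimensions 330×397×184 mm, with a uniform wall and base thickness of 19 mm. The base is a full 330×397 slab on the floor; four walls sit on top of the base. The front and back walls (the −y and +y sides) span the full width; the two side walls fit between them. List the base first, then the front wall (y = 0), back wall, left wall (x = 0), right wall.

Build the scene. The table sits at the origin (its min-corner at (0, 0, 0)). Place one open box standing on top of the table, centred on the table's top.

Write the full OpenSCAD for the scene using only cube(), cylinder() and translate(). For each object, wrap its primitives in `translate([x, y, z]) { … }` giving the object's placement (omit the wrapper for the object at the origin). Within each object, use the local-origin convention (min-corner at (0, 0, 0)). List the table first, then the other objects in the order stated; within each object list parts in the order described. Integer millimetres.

translate([0, 0, 715]) cube([1180, 583, 26]);
translate([14, 14, 0]) cube([68, 68, 715]);
translate([1098, 14, 0]) cube([68, 68, 715]);
translate([14, 501, 0]) cube([68, 68, 715]);
translate([1098, 501, 0]) cube([68, 68, 715]);
translate([425, 93, 741]) {
  cube([330, 397, 19]);
  translate([0, 0, 19]) cube([330, 19, 165]);
  translate([0, 378, 19]) cube([330, 19, 165]);
  translate([0, 19, 19]) cube([19, 359, 165]);
  translate([311, 19, 19]) cube([19, 359, 165]);
}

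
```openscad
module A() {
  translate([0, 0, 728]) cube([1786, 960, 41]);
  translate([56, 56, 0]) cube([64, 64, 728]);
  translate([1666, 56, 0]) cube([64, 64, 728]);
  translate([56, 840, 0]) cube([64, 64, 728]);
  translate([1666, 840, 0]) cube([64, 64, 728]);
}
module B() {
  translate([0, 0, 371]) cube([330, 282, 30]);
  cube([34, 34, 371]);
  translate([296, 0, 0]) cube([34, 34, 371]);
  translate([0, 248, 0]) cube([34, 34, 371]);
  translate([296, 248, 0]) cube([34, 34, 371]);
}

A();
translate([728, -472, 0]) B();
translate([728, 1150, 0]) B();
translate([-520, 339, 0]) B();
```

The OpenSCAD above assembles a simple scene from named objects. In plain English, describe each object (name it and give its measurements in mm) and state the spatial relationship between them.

A is a table with a 1786×960 mm rectangular top, 41 mm thick, top surface at z = 769 mm, supported by four 64×64 mm square legs, each inset 56 mm from the nearest pair of top edges, running from the floor.

B is a four-legged stool. The seat is a 330×282×30 mm slab whose top surface is at z = 401 mm; four square legs, each 34×34 mm in cross-section, run from the floor (z = 0) to the underside of the seat, each flush with a corner of the seat.

Three stools sit around the table at the −y, +y, −x sides.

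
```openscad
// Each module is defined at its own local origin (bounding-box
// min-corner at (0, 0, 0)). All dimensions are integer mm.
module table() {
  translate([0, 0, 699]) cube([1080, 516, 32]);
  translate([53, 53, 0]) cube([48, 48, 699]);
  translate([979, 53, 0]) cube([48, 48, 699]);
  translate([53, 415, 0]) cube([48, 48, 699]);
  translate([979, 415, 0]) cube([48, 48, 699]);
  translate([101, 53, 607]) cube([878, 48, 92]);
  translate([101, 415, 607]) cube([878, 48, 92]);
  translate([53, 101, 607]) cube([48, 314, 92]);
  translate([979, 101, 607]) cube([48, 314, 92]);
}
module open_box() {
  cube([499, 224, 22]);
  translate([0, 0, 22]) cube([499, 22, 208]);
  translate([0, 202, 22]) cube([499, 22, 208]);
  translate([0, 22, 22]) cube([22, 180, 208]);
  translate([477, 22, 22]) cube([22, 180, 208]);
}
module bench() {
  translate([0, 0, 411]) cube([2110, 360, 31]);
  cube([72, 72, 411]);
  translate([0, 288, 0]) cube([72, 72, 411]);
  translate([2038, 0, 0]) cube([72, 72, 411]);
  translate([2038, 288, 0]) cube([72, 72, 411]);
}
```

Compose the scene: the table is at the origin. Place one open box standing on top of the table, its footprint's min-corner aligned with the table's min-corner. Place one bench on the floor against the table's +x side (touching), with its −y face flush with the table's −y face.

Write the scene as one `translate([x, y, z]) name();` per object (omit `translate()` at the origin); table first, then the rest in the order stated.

table();
translate([0, 0, 731]) open_box();
translate([1080, 0, 0]) bench();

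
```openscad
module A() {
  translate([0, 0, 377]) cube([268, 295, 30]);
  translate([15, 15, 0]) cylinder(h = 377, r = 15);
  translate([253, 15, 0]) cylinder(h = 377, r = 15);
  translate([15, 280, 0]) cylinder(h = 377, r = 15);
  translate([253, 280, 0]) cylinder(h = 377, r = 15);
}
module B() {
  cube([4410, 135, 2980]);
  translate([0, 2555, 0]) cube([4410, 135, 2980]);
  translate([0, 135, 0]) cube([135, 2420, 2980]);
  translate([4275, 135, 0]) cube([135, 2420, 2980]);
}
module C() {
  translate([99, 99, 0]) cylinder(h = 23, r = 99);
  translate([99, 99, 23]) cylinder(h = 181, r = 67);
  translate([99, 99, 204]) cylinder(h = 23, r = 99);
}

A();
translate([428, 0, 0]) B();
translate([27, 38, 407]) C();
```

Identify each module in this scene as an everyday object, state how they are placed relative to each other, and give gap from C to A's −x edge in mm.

A is a stool. B is a house frame. C is a spool. The house frame is on the floor beside the stool on its +x side. The spool is on top of the stool. The gap from the spool to the stool's −x edge is 27 mm.

The spool's min-x is at 27; the stool's min-x is 0; gap = 27 mm.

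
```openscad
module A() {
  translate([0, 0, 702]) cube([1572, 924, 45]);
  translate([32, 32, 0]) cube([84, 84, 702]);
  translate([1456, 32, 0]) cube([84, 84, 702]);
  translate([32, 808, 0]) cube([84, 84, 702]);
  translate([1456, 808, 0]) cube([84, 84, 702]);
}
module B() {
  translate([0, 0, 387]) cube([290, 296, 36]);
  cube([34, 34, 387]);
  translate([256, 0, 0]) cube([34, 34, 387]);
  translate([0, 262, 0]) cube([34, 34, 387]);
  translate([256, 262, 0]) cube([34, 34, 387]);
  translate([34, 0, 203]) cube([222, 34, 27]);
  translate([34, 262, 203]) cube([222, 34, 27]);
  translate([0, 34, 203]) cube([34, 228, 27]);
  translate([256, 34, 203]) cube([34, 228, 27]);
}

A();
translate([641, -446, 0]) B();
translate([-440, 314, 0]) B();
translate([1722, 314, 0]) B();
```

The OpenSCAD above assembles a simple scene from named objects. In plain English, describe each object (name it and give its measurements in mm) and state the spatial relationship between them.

A is a table: top 1572 mm (x) × 924 mm (y), 45 mm thick, upper face at z = 747 mm, on four 84×84 mm square legs, each inset 32 mm from the nearest pair of top edges, running from z = 0 to the bottom of the top.

B is a four-legged stool. The seat is 290×296 mm, 36 mm thick, top at z = 423 mm. It stands on four square legs, each 34×34 mm in cross-section, from z = 0 to the seat underside, each flush with a corner of the seat. Four stretchers, 34 mm wide and 27 mm tall, connect adjacent legs with their undersides at z = 203 mm, each running between the inner faces of the legs it joins and aligned with the legs' outer faces on the other axis.

Three stools sit around the table at the −y, −x, +x sides.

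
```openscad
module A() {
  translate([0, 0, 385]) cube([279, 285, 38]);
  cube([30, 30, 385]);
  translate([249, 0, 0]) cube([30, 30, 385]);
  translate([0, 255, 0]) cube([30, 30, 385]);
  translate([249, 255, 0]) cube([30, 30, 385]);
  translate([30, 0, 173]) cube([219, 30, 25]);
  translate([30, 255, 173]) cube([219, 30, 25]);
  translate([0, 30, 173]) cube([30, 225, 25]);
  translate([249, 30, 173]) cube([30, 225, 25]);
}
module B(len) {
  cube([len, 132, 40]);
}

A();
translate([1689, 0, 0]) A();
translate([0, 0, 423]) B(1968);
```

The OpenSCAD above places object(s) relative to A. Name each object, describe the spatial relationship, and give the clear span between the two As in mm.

Second stool starts at x = 1689; first ends at x = 279; clear span = 1689 − 279 = 1410 mm.

A is a stool. B is a beam. A beam spans the tops of two stools. The clear span between the two stools is 1410 mm.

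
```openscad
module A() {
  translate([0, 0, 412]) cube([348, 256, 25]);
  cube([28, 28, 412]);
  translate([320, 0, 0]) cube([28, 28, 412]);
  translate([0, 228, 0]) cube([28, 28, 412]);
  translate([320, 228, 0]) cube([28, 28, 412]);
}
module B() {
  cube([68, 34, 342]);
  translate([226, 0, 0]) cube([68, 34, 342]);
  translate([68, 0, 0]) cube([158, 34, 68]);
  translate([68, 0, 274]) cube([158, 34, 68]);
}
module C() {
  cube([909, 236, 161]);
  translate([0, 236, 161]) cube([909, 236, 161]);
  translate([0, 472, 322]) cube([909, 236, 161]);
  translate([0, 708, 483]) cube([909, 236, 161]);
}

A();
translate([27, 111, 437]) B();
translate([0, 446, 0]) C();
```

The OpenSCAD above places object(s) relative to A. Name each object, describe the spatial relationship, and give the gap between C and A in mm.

The staircase's nearest face is 190 mm from the stool's +y face.

A is a stool. B is a picture frame. C is a staircase. The picture frame is on top of the stool, centred. The staircase is on the floor beside the stool on its +y side. The gap between the staircase and the stool is 190 mm.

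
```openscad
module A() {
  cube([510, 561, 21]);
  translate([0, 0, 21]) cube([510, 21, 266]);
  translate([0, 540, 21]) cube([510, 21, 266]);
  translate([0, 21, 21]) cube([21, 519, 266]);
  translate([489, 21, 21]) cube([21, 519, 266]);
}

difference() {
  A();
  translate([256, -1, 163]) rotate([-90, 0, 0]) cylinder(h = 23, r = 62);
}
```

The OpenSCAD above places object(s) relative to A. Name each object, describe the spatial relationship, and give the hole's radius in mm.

The subtracted cylinder has r = 62 mm.

A is an open box. The open box has a circular hole through its front wall. The hole's radius is 62 mm.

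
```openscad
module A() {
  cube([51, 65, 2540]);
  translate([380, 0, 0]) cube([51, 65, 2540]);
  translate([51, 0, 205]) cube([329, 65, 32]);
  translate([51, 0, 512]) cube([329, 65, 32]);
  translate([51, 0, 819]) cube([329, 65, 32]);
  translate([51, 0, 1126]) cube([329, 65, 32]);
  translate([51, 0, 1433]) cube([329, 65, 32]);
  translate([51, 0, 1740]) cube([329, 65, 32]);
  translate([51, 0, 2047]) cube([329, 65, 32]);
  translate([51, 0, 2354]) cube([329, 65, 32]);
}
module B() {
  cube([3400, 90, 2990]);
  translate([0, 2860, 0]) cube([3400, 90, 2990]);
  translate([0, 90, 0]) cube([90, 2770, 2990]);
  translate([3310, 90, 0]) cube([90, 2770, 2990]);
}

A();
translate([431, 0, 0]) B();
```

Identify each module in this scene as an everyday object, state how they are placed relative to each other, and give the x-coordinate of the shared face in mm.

A is a ladder. B is a house frame. The house frame is against the ladder's +x side, with their −y faces flush. The x-coordinate of the shared face is 431 mm.

The ladder's +x face and the house frame's −x face are both at x = 431 mm.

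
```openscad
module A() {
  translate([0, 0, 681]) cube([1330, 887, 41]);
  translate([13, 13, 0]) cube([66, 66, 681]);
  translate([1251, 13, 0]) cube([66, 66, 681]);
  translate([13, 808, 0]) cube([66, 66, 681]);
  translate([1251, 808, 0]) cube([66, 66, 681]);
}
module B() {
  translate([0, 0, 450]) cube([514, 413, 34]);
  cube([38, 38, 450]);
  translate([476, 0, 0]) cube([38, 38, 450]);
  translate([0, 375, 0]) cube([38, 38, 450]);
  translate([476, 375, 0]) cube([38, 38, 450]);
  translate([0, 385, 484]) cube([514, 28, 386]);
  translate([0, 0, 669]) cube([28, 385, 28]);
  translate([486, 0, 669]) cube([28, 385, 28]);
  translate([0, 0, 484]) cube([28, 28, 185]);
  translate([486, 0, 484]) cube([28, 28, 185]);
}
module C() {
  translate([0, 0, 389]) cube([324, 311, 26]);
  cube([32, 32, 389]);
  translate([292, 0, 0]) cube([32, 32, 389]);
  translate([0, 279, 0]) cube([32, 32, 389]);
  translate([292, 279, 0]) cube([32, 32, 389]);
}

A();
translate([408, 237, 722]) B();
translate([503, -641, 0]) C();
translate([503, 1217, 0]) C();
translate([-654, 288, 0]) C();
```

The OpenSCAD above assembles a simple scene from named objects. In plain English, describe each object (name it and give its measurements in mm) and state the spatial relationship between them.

A is a table: top 1330 mm (x) × 887 mm (y), 41 mm thick, upper face at z = 722 mm, on four 66×66 mm square legs, each inset 13 mm from the nearest pair of top edges, running from z = 0 to the bottom of the top.

B is a chair. The seat is a 514×413×34 mm slab with its top at z = 484 mm, on four 38×38 mm corner legs (flush with the seat edges, standing on z = 0). A flat backrest 28 mm thick, 386 mm tall, spans the full seat width and rises from the seat top along its +y edge, rear face flush with the rear of the seat. Two armrests of 28×28 mm section run along each side from the seat's front edge to the front of the backrest, top faces 213 mm above the seat top and outer faces flush with the seat's x-edges; a 28×28 mm post under the front of each armrest stands on the seat at the front corner.

C is a four-legged stool. The seat is a 324×311×26 mm slab whose top surface is at z = 415 mm; four square legs, each 32×32 mm in cross-section, run from the floor (z = 0) to the underside of the seat, each flush with a corner of the seat.

The chair is on top of the table, centred. Three stools sit around the table at the −y, +y, −x sides.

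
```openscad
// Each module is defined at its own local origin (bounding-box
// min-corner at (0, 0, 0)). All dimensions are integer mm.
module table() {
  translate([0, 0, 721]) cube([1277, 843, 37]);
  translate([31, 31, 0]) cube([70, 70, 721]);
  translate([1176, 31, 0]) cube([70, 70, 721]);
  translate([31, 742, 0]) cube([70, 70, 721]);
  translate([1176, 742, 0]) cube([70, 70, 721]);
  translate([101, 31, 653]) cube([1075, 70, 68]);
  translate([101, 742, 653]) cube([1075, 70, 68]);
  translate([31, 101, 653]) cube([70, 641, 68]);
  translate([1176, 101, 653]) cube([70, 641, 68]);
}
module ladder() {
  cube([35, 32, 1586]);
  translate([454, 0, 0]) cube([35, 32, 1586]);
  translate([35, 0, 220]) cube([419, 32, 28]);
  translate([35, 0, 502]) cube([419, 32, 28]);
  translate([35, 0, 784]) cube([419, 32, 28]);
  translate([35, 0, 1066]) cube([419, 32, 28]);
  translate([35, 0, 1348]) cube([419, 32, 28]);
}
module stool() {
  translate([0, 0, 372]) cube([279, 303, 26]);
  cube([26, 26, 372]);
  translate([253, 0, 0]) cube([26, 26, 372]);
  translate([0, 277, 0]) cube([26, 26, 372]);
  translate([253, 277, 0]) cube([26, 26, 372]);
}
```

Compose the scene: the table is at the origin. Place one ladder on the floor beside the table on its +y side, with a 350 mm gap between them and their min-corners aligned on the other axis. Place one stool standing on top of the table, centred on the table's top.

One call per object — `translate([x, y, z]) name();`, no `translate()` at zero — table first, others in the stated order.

table();
translate([0, 1193, 0]) ladder();
translate([499, 270, 758]) stool();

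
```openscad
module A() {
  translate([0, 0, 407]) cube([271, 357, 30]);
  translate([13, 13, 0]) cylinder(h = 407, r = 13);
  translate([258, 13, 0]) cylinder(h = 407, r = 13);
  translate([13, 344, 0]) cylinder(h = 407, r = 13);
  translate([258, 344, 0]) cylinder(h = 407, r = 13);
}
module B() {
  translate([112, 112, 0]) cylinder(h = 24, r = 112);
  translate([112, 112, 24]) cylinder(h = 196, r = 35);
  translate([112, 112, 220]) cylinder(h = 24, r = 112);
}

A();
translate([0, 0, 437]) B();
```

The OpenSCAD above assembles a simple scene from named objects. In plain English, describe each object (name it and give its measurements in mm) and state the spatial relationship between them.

A is a simple wooden stool: a rectangular seat 271 mm (x) by 357 mm (y), 30 mm thick, top face at z = 437 mm, on four round legs, each 26 mm in diameter. The legs rest on z = 0, each leg's axis is inset half a diameter from the nearest pair of seat edges (so the leg's bounding box is flush with the corner).

B is a spool: two coaxial disc flanges of radius 112 mm and thickness 24 mm, joined by a core cylinder of radius 35 mm and height 196 mm. The lower flange rests on z = 0 and the three cylinders share a vertical axis.

The spool is on top of the stool.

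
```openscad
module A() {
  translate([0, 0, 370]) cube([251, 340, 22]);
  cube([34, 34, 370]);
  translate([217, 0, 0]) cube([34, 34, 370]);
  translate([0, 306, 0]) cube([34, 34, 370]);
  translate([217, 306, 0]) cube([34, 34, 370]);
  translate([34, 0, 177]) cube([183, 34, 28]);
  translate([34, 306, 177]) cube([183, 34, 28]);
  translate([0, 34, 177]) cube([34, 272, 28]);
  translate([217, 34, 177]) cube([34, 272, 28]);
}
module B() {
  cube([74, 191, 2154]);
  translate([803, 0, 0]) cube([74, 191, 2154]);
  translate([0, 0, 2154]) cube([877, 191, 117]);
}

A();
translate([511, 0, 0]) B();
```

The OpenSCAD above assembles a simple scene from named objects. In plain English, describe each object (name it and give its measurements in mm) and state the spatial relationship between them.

A is a four-legged stool. The seat is 251×340 mm, 22 mm thick, top at z = 392 mm. It stands on four square legs, each 34×34 mm in cross-section, from z = 0 to the seat underside, each flush with a corner of the seat. Four stretchers, 34 mm wide and 28 mm tall, connect adjacent legs with their undersides at z = 177 mm, each running between the inner faces of the legs it joins and aligned with the legs' outer faces on the other axis.

B is a door frame. The clear opening is 729 mm wide and 2154 mm high. Two 74 mm wide jambs, 191 mm deep, stand either side of the opening from the floor to the top of the opening. A 117 mm thick head sits across the top of both jambs, spanning the full outside width of the frame.

The door frame is on the floor beside the stool on its +x side.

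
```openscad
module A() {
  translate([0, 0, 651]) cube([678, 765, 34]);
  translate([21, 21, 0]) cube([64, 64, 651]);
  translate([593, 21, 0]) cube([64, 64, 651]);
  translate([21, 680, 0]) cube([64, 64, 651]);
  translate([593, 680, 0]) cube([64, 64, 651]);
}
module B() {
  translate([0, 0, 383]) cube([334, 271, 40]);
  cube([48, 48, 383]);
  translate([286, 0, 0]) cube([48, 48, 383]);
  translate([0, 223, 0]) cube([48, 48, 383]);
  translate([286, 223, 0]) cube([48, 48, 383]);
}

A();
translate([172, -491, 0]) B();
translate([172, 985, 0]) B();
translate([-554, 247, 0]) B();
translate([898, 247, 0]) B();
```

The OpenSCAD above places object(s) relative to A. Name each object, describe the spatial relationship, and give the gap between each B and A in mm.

A is a table. B is a stool. Four stools sit around the table at the −y, +y, −x, +x sides. The gap between each stool and the table is 220 mm.

Each stool's nearest face is 220 mm from the table's bounding box.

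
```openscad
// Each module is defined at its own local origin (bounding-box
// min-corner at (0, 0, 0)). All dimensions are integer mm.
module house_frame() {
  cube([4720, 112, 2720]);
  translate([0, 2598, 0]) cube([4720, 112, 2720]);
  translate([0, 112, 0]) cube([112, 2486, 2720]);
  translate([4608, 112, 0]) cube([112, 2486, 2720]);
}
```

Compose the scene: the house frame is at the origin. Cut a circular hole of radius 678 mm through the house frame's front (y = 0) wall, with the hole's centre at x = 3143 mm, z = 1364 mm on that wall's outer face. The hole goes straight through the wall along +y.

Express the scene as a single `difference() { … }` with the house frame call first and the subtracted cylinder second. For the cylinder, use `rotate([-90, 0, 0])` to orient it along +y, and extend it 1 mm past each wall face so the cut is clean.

difference() {
  house_frame();
  translate([3143, -1, 1364]) rotate([-90, 0, 0]) cylinder(h = 114, r = 678);
}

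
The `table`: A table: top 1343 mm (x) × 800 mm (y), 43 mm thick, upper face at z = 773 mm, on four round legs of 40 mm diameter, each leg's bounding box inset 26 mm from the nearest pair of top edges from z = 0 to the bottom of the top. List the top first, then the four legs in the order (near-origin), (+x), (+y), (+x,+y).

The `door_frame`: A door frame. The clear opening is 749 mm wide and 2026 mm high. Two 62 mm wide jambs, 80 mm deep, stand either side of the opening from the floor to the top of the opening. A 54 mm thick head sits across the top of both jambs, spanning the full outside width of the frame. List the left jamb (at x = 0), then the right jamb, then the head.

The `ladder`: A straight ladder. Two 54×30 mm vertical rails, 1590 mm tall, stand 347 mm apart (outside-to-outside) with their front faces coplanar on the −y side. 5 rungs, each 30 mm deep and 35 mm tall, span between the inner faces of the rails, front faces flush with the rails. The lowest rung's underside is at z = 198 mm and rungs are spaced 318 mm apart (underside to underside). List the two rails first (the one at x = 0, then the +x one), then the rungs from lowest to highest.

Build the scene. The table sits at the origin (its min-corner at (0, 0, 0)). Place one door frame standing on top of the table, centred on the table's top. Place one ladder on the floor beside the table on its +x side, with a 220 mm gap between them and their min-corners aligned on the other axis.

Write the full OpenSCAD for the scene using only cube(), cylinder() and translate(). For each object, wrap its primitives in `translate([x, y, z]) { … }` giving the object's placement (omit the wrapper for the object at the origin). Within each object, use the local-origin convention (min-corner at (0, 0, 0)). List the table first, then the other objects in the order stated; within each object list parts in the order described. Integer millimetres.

translate([0, 0, 730]) cube([1343, 800, 43]);
translate([46, 46, 0]) cylinder(h = 730, r = 20);
translate([1297, 46, 0]) cylinder(h = 730, r = 20);
translate([46, 754, 0]) cylinder(h = 730, r = 20);
translate([1297, 754, 0]) cylinder(h = 730, r = 20);
translate([235, 360, 773]) {
  cube([62, 80, 2026]);
  translate([811, 0, 0]) cube([62, 80, 2026]);
  translate([0, 0, 2026]) cube([873, 80, 54]);
}
translate([1563, 0, 0]) {
  cube([54, 30, 1590]);
  translate([293, 0, 0]) cube([54, 30, 1590]);
  translate([54, 0, 198]) cube([239, 30, 35]);
  translate([54, 0, 516]) cube([239, 30, 35]);
  translate([54, 0, 834]) cube([239, 30, 35]);
  translate([54, 0, 1152]) cube([239, 30, 35]);
  translate([54, 0, 1470]) cube([239, 30, 35]);
}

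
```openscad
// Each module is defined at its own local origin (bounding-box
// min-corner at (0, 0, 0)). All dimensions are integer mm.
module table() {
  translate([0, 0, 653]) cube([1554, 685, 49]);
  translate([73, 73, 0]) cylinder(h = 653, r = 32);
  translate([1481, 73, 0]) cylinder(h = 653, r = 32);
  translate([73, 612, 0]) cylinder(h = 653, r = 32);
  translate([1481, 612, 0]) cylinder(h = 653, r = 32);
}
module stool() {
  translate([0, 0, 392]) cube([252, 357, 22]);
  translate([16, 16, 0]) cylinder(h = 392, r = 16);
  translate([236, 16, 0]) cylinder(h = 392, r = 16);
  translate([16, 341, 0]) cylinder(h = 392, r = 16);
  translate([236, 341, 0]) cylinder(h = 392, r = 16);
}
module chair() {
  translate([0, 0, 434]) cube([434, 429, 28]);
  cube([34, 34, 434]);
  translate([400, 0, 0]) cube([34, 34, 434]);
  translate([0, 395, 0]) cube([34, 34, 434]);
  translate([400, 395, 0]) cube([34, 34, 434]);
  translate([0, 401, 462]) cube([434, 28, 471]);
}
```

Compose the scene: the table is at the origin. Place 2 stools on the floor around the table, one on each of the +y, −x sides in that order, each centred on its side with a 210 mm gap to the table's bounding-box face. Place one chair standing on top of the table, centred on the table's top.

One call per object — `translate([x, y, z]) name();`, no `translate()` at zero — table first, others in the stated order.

table();
translate([651, 895, 0]) stool();
translate([-462, 164, 0]) stool();
translate([560, 128, 702]) chair();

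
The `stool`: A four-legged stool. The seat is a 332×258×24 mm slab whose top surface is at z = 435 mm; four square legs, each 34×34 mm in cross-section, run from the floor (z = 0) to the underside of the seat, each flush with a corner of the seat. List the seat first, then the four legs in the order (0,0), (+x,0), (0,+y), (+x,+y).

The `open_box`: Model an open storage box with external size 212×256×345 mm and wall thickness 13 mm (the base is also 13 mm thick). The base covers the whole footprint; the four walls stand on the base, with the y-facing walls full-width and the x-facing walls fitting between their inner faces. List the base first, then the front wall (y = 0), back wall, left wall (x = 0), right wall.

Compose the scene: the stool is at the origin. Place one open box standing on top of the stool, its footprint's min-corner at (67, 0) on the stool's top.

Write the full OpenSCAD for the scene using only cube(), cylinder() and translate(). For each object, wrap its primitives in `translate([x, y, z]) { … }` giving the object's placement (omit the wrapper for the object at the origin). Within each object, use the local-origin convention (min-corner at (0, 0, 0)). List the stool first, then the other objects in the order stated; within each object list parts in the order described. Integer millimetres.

translate([0, 0, 411]) cube([332, 258, 24]);
cube([34, 34, 411]);
translate([298, 0, 0]) cube([34, 34, 411]);
translate([0, 224, 0]) cube([34, 34, 411]);
translate([298, 224, 0]) cube([34, 34, 411]);
translate([67, 0, 435]) {
  cube([212, 256, 13]);
  translate([0, 0, 13]) cube([212, 13, 332]);
  translate([0, 243, 13]) cube([212, 13, 332]);
  translate([0, 13, 13]) cube([13, 230, 332]);
  translate([199, 13, 13]) cube([13, 230, 332]);
}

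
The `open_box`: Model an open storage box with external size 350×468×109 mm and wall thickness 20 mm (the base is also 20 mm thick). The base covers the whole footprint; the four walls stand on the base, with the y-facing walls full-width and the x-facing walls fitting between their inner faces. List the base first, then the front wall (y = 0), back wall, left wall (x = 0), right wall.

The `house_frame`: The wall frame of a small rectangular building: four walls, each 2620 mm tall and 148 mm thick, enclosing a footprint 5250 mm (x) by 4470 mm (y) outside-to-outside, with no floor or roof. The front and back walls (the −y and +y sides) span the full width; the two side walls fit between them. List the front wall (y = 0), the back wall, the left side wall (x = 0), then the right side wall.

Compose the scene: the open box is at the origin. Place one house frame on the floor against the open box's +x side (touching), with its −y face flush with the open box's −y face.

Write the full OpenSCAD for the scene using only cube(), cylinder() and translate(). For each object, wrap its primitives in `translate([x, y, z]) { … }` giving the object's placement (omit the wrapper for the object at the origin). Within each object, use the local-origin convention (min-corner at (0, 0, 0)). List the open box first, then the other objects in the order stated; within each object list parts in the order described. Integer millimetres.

cube([350, 468, 20]);
translate([0, 0, 20]) cube([350, 20, 89]);
translate([0, 448, 20]) cube([350, 20, 89]);
translate([0, 20, 20]) cube([20, 428, 89]);
translate([330, 20, 20]) cube([20, 428, 89]);
translate([350, 0, 0]) {
  cube([5250, 148, 2620]);
  translate([0, 4322, 0]) cube([5250, 148, 2620]);
  translate([0, 148, 0]) cube([148, 4174, 2620]);
  translate([5102, 148, 0]) cube([148, 4174, 2620]);
}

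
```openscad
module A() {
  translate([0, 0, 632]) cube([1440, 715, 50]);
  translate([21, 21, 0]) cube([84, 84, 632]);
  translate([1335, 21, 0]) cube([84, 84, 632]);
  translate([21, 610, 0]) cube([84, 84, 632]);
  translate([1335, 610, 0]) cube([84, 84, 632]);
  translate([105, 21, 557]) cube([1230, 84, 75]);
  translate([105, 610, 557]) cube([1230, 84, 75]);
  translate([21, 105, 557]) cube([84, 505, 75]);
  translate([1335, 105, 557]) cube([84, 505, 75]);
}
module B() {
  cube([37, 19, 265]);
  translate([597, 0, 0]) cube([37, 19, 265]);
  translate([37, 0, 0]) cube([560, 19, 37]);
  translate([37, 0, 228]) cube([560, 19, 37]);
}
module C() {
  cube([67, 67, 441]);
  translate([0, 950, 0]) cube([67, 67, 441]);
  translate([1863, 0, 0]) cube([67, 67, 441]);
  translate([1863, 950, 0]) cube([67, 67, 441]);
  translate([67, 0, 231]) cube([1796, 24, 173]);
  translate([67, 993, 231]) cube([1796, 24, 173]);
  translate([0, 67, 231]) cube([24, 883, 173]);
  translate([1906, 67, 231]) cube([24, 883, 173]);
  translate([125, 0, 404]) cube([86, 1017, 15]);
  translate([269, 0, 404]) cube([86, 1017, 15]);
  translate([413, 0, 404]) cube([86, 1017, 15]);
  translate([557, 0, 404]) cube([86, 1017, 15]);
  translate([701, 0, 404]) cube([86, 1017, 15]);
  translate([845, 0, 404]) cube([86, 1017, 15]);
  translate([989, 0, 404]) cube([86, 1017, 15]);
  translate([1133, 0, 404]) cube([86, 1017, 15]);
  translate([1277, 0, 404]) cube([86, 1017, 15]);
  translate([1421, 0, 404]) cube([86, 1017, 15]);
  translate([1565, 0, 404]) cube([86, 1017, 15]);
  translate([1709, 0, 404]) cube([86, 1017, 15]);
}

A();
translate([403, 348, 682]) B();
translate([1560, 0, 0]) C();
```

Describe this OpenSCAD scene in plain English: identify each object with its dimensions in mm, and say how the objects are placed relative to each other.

A is a table with a 1440×715 mm rectangular top, 50 mm thick, top surface at z = 682 mm, supported by four 84×84 mm square legs, each inset 21 mm from the nearest pair of top edges, running from the floor. Four apron rails, 84 mm thick and 75 mm tall, run between adjacent legs with their top edges flush with the underside of the top and their outer faces flush with the legs' outer faces.

B is a rectangular picture frame lying in the x–z plane (depth along y). The opening is 560 mm wide (x) by 191 mm tall (z), surrounded by a border 37 mm wide on all four sides. The frame is 19 mm deep and is made of two full-height vertical stiles with two horizontal rails fitted between them.

C is a bed frame 1930 mm long (x) by 1017 mm wide (y). Four 67×67 mm corner posts, 441 mm tall, at the corners of the footprint. Four rails of 24 mm thickness and 173 mm height run between adjacent posts with their undersides at z = 231 mm, their outer faces flush with the outside of the frame (the two x-running rails run between the posts' inner faces; the two y-running rails run between the posts' inner faces). 12 slats, each 86 mm wide (x) and 15 mm thick, lie across the top of the two x-running rails, running the full 1017 mm width of the frame in y; the slats are evenly spaced along x between the inner faces of the end posts with equal gaps (rounded down to the nearest mm) at the −x end and between each pair — any rounding remainder accumulates at the +x end.

The picture frame is on top of the table, centred. The bed frame is on the floor beside the table on its +x side.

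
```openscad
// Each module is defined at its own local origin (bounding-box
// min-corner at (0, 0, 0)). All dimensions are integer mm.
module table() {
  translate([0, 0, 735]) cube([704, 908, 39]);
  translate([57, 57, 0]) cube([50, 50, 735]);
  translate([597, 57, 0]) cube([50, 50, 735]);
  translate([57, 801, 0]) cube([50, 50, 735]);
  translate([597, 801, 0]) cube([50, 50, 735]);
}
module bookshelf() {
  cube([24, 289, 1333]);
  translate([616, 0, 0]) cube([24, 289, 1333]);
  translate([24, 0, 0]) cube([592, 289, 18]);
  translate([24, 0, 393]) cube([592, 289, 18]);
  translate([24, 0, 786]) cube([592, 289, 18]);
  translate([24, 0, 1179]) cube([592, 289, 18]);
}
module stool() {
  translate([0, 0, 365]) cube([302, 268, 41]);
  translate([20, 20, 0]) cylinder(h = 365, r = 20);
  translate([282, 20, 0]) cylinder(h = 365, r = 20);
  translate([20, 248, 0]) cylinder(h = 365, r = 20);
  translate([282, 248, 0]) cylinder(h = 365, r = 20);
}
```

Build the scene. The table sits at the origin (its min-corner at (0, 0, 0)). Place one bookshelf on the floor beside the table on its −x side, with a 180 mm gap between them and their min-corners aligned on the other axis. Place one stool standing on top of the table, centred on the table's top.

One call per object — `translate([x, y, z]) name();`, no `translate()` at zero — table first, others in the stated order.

table();
translate([-820, 0, 0]) bookshelf();
translate([201, 320, 774]) stool();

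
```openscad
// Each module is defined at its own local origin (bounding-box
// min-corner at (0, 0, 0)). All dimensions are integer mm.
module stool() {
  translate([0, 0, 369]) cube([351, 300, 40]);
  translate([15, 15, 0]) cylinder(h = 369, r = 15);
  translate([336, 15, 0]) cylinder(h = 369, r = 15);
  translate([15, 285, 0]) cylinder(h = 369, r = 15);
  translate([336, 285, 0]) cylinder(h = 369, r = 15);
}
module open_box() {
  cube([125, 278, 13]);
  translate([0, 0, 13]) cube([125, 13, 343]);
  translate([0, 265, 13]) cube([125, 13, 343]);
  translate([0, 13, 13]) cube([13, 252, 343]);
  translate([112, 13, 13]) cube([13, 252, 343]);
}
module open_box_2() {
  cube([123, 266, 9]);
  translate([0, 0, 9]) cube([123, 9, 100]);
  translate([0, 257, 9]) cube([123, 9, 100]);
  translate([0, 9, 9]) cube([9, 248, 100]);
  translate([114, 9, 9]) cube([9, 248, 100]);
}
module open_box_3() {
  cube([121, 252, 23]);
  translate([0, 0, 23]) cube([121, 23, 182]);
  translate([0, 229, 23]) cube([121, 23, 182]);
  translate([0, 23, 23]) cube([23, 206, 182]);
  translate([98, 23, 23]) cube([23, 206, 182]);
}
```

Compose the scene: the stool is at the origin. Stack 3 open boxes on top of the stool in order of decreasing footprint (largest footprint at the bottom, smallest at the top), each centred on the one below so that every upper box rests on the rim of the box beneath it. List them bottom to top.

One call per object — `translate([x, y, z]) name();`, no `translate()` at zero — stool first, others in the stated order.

stool();
translate([113, 11, 409]) open_box();
translate([114, 17, 765]) open_box_2();
translate([115, 24, 874]) open_box_3();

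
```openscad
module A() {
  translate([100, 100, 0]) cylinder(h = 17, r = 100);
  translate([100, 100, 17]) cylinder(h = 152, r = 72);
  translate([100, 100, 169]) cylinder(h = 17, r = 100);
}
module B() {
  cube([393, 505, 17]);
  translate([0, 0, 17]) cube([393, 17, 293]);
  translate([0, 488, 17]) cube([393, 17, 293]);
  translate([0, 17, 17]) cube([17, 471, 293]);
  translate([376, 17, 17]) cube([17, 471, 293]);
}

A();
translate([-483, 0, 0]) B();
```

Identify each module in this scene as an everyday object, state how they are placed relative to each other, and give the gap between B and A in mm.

A is a spool. B is an open box. The open box is on the floor beside the spool on its −x side. The gap between the open box and the spool is 90 mm.

The open box's nearest face is 90 mm from the spool's −x face.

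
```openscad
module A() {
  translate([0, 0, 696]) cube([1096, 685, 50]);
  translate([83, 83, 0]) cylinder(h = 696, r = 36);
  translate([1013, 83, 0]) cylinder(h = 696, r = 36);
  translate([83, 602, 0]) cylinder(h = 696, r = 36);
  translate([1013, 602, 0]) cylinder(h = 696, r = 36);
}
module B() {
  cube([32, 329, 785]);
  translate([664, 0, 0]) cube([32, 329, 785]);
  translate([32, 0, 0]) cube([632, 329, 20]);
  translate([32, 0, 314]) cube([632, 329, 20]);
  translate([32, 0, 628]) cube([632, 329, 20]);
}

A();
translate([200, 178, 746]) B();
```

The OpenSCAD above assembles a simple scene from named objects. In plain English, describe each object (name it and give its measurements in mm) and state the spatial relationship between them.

A is a table with a 1096×685 mm rectangular top, 50 mm thick, top surface at z = 746 mm, supported by four round legs of 72 mm diameter, each leg's bounding box inset 47 mm from the nearest pair of top edges, running from the floor.

B is a bookshelf 696 mm wide overall, 329 mm deep and 785 mm tall. The two sides are 32 mm thick vertical panels. 3 horizontal shelves of 20 mm thickness span between the inner faces of the sides; the lowest shelf sits on the floor and shelves are stacked with a clear vertical gap of 294 mm between each pair.

The bookshelf is on top of the table, centred.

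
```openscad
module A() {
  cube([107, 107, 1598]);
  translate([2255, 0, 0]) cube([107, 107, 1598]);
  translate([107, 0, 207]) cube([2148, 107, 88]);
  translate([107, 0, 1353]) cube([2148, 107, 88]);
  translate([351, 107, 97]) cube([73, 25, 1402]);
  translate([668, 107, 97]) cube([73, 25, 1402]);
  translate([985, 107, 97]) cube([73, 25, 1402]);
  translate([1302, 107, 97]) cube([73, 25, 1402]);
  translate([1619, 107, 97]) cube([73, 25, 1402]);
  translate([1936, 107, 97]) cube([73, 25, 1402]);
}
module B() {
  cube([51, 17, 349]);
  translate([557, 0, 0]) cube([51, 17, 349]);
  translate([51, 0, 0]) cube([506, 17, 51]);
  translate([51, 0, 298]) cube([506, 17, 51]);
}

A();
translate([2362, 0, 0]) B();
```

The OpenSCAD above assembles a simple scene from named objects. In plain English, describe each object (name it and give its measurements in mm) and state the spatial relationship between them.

A is a fence section. Two 107×107 mm posts, 1598 mm tall, stand on the floor with a clear span of 2148 mm between their inner faces. Two horizontal rails of 107×88 mm section span the gap between the posts with their undersides at z = 207 mm and z = 1353 mm, flush with the posts' −y face. 6 pickets, each 73 mm wide, 25 mm thick and 1402 mm tall, are fixed to the +y face of the rails with their bottoms at z = 97 mm, evenly spaced across the span with equal gaps (rounded down to the nearest mm) at the −x end and between each pair — any rounding remainder accumulates at the +x end.

B is a picture frame with a 506×247 mm rectangular opening (x by z) and a uniform 51 mm border on every side. Frame depth is 17 mm along y. It is built from two vertical stiles running the full outside height and two horizontal rails spanning the gap between the stiles.

The picture frame is against the fence section's +x side, with their −y faces flush.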